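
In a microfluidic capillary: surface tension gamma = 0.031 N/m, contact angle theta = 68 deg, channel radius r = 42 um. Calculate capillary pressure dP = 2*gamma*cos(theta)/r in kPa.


Step 1: cos(68 deg) = 0.3746
Step 2: Convert r to m: r = 42e-6 m
Step 3: dP = 2 * 0.031 * 0.3746 / 42e-6 = 553.0 Pa
Step 4: Convert Pa to kPa (divide by 1000).
dP = 0.55 kPa


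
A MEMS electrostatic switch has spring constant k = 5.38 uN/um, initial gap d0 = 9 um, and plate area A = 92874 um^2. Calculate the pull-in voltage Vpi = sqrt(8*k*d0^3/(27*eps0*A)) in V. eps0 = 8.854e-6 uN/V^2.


Step 1: Compute numerator: 8 * k * d0^3 = 8 * 5.38 * 9^3 = 31376.16
Step 2: Compute denominator: 27 * eps0 * A = 27 * 8.854e-6 * 92874 = 22.202273
Step 3: Vpi = sqrt(31376.16 / 22.202273)
Vpi = 37.59 V


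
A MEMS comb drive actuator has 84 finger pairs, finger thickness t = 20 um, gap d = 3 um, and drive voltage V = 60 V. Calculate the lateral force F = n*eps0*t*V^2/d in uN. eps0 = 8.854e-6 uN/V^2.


Step 1: Parameters: n=84, eps0=8.854e-6 uN/V^2, t=20 um, V=60 V, d=3 um
Step 2: V^2 = 3600
Step 3: F = 84 * 8.854e-6 * 20 * 3600 / 3
F = 17.85 uN


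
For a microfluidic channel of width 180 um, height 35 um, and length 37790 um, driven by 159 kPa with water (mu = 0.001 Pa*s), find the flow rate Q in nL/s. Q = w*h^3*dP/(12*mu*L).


Step 1: Convert all dimensions to SI (meters).
w = 180e-6 m, h = 35e-6 m, L = 37790e-6 m, dP = 159e3 Pa
Step 2: Q = w * h^3 * dP / (12 * mu * L)
Q = 180e-6 * (35e-6)^3 * 159e3 / (12 * 0.001 * 37790e-6) = 2.70592419e-09 m^3/s
Step 3: Convert Q from m^3/s to nL/s (1 m^3 = 1e12 nL, so multiply by 1e12).
Q = 2705.924 nL/s


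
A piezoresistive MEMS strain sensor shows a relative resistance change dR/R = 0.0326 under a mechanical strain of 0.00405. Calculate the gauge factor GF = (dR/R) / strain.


Step 1: Identify values.
dR/R = 0.0326, strain = 0.00405
Step 2: GF = (dR/R) / strain = 0.0326 / 0.00405
GF = 8.0


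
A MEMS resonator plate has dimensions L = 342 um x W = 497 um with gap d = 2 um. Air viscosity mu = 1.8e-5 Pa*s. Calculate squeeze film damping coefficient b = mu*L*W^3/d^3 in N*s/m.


Step 1: Convert to SI.
L = 342e-6 m, W = 497e-6 m, d = 2e-6 m
Step 2: W^3 = (497e-6)^3 = 1.23e-10 m^3
Step 3: d^3 = (2e-6)^3 = 8.00e-18 m^3
Step 4: b = 1.8e-5 * 342e-6 * 1.23e-10 / 8.00e-18
b = 9.45e-02 N*s/m


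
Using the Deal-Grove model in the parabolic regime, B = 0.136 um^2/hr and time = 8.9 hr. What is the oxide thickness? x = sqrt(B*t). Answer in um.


Step 1: Compute B*t = 0.136 * 8.9 = 1.2104
Step 2: x = sqrt(1.2104)
x = 1.1 um


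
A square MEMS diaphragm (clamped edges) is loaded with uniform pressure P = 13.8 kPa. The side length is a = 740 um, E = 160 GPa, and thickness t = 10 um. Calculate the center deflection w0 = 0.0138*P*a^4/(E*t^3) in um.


Step 1: Convert pressure to compatible units (E is in GPa, so P in GPa).
P = 13.8 kPa = 13.8e-6 GPa
Step 2: Compute numerator: 0.0138 * P * a^4.
a^4 = 740^4 = 299865760000
numerator = 0.0138 * 13.8e-6 * 299865760000 = 5.71064e+04
Step 3: Compute denominator: E * t^3 = 160 * 10^3 = 160000
Step 4: w0 = numerator / denominator = 5.71064e+04 / 160000 = 0.3569 um


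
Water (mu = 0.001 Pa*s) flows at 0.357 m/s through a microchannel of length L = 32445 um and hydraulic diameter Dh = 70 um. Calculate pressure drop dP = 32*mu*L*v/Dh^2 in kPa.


Step 1: Convert to SI: L = 32445e-6 m, Dh = 70e-6 m
Step 2: dP = 32 * 0.001 * 32445e-6 * 0.357 / (70e-6)^2
Step 3: dP = 75643.20 Pa
Step 4: Convert to kPa: dP = 75.64 kPa


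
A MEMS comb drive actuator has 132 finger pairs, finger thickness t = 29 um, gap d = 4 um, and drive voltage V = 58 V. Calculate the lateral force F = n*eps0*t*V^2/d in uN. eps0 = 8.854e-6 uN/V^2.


Step 1: Parameters: n=132, eps0=8.854e-6 uN/V^2, t=29 um, V=58 V, d=4 um
Step 2: V^2 = 3364
Step 3: F = 132 * 8.854e-6 * 29 * 3364 / 4
F = 28.504 uN


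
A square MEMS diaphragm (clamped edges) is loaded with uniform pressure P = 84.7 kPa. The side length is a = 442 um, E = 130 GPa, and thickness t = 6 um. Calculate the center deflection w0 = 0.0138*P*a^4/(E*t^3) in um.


Step 1: Convert pressure to compatible units (E is in GPa, so P in GPa).
P = 84.7 kPa = 84.7e-6 GPa
Step 2: Compute numerator: 0.0138 * P * a^4.
a^4 = 442^4 = 38167092496
numerator = 0.0138 * 84.7e-6 * 38167092496 = 4.461199e+04
Step 3: Compute denominator: E * t^3 = 130 * 6^3 = 28080
Step 4: w0 = numerator / denominator = 4.461199e+04 / 28080 = 1.5887 um


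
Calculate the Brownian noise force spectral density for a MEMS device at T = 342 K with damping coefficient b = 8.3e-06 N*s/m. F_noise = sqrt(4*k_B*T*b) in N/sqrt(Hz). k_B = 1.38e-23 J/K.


Step 1: Compute 4 * k_B * T * b
= 4 * 1.38e-23 * 342 * 8.3e-06
= 1.5669e-25 N^2/Hz
Step 2: F_noise = sqrt(1.5669e-25)
F_noise = 3.96e-13 N/sqrt(Hz)


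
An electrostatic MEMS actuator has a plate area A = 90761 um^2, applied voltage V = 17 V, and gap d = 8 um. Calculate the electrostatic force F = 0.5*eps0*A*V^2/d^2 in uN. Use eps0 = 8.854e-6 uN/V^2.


Step 1: Identify parameters.
eps0 = 8.854e-6 uN/V^2, A = 90761 um^2, V = 17 V, d = 8 um
Step 2: Compute V^2 = 17^2 = 289
Step 3: Compute d^2 = 8^2 = 64
Step 4: F = 0.5 * 8.854e-6 * 90761 * 289 / 64
F = 1.814 uN


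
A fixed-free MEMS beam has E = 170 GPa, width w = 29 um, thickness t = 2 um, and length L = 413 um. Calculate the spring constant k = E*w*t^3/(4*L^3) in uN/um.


Step 1: Convert E to consistent units (1 GPa = 1000 uN/um^2).
E = 170 GPa = 170000 uN/um^2
Step 2: Compute t^3 = 2^3 = 8
Step 3: Compute L^3 = 413^3 = 70444997
Step 4: k = 170000 * 29 * 8 / (4 * 70444997)
k = 0.14 uN/um


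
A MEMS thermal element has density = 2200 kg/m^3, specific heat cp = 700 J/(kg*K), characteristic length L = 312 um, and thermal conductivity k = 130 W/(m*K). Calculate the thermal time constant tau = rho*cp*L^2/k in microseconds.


Step 1: Convert L to m: L = 312e-6 m
Step 2: L^2 = (312e-6)^2 = 9.7344e-08 m^2
Step 3: tau = 2200 * 700 * 9.7344e-08 / 130 = 1.153152e-03 s
Step 4: Convert to microseconds (multiply by 1e6).
tau = 1153.152 us


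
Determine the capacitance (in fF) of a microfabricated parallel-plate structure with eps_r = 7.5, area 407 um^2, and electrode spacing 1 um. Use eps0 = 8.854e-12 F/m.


Step 1: Convert area to m^2: A = 407e-12 m^2
Step 2: Convert gap to m: d = 1e-6 m
Step 3: C = eps0 * eps_r * A / d
C = 8.854e-12 * 7.5 * 407e-12 / 1e-6
Step 4: Convert to fF (multiply by 1e15).
C = 27.03 fF


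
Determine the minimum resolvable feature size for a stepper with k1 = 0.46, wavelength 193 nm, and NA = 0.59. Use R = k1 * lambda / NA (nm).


Step 1: Identify values: k1 = 0.46, lambda = 193 nm, NA = 0.59
Step 2: R = k1 * lambda / NA
R = 0.46 * 193 / 0.59
R = 150.5 nm


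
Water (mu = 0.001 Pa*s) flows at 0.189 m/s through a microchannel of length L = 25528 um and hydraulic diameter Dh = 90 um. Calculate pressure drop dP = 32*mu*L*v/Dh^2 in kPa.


Step 1: Convert to SI: L = 25528e-6 m, Dh = 90e-6 m
Step 2: dP = 32 * 0.001 * 25528e-6 * 0.189 / (90e-6)^2
Step 3: dP = 19060.91 Pa
Step 4: Convert to kPa: dP = 19.06 kPa


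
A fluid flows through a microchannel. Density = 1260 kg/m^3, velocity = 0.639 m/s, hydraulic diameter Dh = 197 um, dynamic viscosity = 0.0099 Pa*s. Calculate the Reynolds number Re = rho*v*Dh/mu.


Step 1: Convert Dh to meters: Dh = 197e-6 m
Step 2: Re = rho * v * Dh / mu
Re = 1260 * 0.639 * 197e-6 / 0.0099
Re = 16.021


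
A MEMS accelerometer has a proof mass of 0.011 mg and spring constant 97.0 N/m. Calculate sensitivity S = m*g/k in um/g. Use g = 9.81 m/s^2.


Step 1: Convert mass: m = 0.011 mg = 1.10e-08 kg
Step 2: S = m * g / k = 1.10e-08 * 9.81 / 97.0
Step 3: S = 1.11e-09 m/g
Step 4: Convert to um/g: S = 0.001 um/g


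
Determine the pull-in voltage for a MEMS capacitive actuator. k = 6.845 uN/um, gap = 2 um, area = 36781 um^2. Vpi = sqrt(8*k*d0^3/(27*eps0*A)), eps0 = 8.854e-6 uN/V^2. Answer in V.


Step 1: Compute numerator: 8 * k * d0^3 = 8 * 6.845 * 2^3 = 438.08
Step 2: Compute denominator: 27 * eps0 * A = 27 * 8.854e-6 * 36781 = 8.792792
Step 3: Vpi = sqrt(438.08 / 8.792792)
Vpi = 7.06 V


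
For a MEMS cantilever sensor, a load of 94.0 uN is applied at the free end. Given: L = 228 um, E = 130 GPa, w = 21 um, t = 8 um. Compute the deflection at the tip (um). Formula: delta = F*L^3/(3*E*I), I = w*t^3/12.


Step 1: Calculate the second moment of area.
I = w * t^3 / 12 = 21 * 8^3 / 12 = 896.0 um^4
Step 2: Convert E to consistent units (1 GPa = 1000 uN/um^2).
E = 130 GPa = 130000 uN/um^2
Step 3: Calculate tip deflection.
delta = F * L^3 / (3 * E * I)
delta = 94.0 * 228^3 / (3 * 130000 * 896.0)
delta = 3.1883 um


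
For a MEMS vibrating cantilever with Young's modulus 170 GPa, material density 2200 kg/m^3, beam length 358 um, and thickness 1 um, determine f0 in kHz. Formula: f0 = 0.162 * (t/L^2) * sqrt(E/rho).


Step 1: Convert units to SI.
t_SI = 1e-6 m, L_SI = 358e-6 m
Step 2: Calculate sqrt(E/rho).
sqrt(170e9 / 2200) = 8790.49 m/s
Step 3: Compute f0.
f0 = 0.162 * 1e-6 / (358e-6)^2 * 8790.49 = 11111.2 Hz = 11.11 kHz


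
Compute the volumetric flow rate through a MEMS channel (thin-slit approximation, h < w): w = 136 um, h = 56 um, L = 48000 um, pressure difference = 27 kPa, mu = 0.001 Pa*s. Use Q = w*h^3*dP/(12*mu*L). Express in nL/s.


Step 1: Convert all dimensions to SI (meters).
w = 136e-6 m, h = 56e-6 m, L = 48000e-6 m, dP = 27e3 Pa
Step 2: Q = w * h^3 * dP / (12 * mu * L)
Q = 136e-6 * (56e-6)^3 * 27e3 / (12 * 0.001 * 48000e-6) = 1.119552e-09 m^3/s
Step 3: Convert Q from m^3/s to nL/s (1 m^3 = 1e12 nL, so multiply by 1e12).
Q = 1119.552 nL/s


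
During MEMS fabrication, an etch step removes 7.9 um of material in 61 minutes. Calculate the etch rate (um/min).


Step 1: Etch rate = depth / time
Step 2: rate = 7.9 / 61
rate = 0.13 um/min


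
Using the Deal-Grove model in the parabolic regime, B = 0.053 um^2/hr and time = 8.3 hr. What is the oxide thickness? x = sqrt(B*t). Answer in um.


Step 1: Compute B*t = 0.053 * 8.3 = 0.4399
Step 2: x = sqrt(0.4399)
x = 0.663 um


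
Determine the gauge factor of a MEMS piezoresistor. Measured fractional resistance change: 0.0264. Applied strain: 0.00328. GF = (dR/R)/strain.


Step 1: Identify values.
dR/R = 0.0264, strain = 0.00328
Step 2: GF = (dR/R) / strain = 0.0264 / 0.00328
GF = 8.0


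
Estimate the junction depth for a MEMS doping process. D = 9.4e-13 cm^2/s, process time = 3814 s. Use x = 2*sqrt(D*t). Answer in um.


Step 1: Compute D*t = 9.4e-13 * 3814 = 3.58516e-09 cm^2
Step 2: sqrt(D*t) = 5.98762e-05 cm
Step 3: x = 2 * 5.98762e-05 cm = 1.197524e-04 cm
Step 4: Convert to um (1 cm = 1e4 um): x = 1.198 um


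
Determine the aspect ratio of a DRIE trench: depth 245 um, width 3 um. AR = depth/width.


Step 1: AR = depth / width
Step 2: AR = 245 / 3
AR = 81.7


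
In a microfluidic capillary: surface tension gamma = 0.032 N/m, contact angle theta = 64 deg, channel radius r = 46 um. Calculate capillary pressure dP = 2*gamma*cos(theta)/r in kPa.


Step 1: cos(64 deg) = 0.4384
Step 2: Convert r to m: r = 46e-6 m
Step 3: dP = 2 * 0.032 * 0.4384 / 46e-6 = 609.9 Pa
Step 4: Convert Pa to kPa (divide by 1000).
dP = 0.61 kPa


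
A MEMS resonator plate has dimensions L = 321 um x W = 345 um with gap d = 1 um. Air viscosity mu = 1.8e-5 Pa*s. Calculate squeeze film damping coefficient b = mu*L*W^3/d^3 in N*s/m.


Step 1: Convert to SI.
L = 321e-6 m, W = 345e-6 m, d = 1e-6 m
Step 2: W^3 = (345e-6)^3 = 4.11e-11 m^3
Step 3: d^3 = (1e-6)^3 = 1.00e-18 m^3
Step 4: b = 1.8e-5 * 321e-6 * 4.11e-11 / 1.00e-18
b = 2.37e-01 N*s/m


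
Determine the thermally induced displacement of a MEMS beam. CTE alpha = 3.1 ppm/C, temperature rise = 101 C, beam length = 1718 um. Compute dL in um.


Step 1: Convert CTE: alpha = 3.1 ppm/C = 3.1e-6 /C
Step 2: dL = 3.1e-6 * 101 * 1718
dL = 0.5379 um


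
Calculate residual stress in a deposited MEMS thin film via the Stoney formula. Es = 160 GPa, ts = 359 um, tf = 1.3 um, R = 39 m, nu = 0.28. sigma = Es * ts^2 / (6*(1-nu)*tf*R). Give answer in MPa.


Step 1: Compute numerator: Es * ts^2 = 160 * 359^2 = 20620960 (GPa*um^2)
Step 2: Compute denominator (R in um): 6*(1-nu)*tf*R = 6*0.72*1.3*39e6 = 219024000.0 (um^2)
Step 3: sigma (GPa) = 20620960 / 219024000.0 = 9.4149e-02 GPa
Step 4: Convert to MPa (x1000): sigma = 94.1 MPa


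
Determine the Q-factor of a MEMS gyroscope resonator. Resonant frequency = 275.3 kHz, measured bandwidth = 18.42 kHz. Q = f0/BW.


Step 1: Q = f0 / bandwidth
Step 2: Q = 275.3 / 18.42
Q = 14.9


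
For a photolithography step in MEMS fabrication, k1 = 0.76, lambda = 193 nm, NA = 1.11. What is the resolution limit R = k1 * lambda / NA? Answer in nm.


Step 1: Identify values: k1 = 0.76, lambda = 193 nm, NA = 1.11
Step 2: R = k1 * lambda / NA
R = 0.76 * 193 / 1.11
R = 132.1 nm


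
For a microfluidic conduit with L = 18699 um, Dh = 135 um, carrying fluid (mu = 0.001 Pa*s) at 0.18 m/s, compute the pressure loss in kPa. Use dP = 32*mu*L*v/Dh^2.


Step 1: Convert to SI: L = 18699e-6 m, Dh = 135e-6 m
Step 2: dP = 32 * 0.001 * 18699e-6 * 0.18 / (135e-6)^2
Step 3: dP = 5909.81 Pa
Step 4: Convert to kPa: dP = 5.91 kPa


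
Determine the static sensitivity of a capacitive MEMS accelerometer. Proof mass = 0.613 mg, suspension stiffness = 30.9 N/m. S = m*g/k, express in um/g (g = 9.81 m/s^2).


Step 1: Convert mass: m = 0.613 mg = 6.13e-07 kg
Step 2: S = m * g / k = 6.13e-07 * 9.81 / 30.9
Step 3: S = 1.95e-07 m/g
Step 4: Convert to um/g: S = 0.195 um/g


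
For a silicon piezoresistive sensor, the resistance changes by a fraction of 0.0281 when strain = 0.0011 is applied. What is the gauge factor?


Step 1: Identify values.
dR/R = 0.0281, strain = 0.0011
Step 2: GF = (dR/R) / strain = 0.0281 / 0.0011
GF = 25.5


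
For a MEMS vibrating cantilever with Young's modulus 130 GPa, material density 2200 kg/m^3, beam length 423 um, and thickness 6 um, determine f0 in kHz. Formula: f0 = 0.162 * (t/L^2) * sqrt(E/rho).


Step 1: Convert units to SI.
t_SI = 6e-6 m, L_SI = 423e-6 m
Step 2: Calculate sqrt(E/rho).
sqrt(130e9 / 2200) = 7687.06 m/s
Step 3: Compute f0.
f0 = 0.162 * 6e-6 / (423e-6)^2 * 7687.06 = 41758.6 Hz = 41.76 kHz


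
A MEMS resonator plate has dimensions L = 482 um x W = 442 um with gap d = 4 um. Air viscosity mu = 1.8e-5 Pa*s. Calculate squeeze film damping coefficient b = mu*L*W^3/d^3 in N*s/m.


Step 1: Convert to SI.
L = 482e-6 m, W = 442e-6 m, d = 4e-6 m
Step 2: W^3 = (442e-6)^3 = 8.64e-11 m^3
Step 3: d^3 = (4e-6)^3 = 6.40e-17 m^3
Step 4: b = 1.8e-5 * 482e-6 * 8.64e-11 / 6.40e-17
b = 1.17e-02 N*s/m


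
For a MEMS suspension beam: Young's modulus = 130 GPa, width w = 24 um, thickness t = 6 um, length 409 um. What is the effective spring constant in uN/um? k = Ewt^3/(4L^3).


Step 1: Convert E to consistent units (1 GPa = 1000 uN/um^2).
E = 130 GPa = 130000 uN/um^2
Step 2: Compute t^3 = 6^3 = 216
Step 3: Compute L^3 = 409^3 = 68417929
Step 4: k = 130000 * 24 * 216 / (4 * 68417929)
k = 2.4625 uN/um


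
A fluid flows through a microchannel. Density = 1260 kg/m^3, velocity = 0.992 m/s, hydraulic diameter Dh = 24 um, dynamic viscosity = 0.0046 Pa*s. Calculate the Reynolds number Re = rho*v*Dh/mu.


Step 1: Convert Dh to meters: Dh = 24e-6 m
Step 2: Re = rho * v * Dh / mu
Re = 1260 * 0.992 * 24e-6 / 0.0046
Re = 6.521


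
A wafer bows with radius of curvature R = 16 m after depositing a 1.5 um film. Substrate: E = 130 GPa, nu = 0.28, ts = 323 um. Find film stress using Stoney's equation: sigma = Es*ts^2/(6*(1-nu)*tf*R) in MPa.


Step 1: Compute numerator: Es * ts^2 = 130 * 323^2 = 13562770 (GPa*um^2)
Step 2: Compute denominator (R in um): 6*(1-nu)*tf*R = 6*0.72*1.5*16e6 = 103680000.0 (um^2)
Step 3: sigma (GPa) = 13562770 / 103680000.0 = 1.30814e-01 GPa
Step 4: Convert to MPa (x1000): sigma = 130.8 MPa


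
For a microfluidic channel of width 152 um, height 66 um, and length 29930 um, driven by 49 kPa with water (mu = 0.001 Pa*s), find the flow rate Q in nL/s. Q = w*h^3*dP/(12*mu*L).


Step 1: Convert all dimensions to SI (meters).
w = 152e-6 m, h = 66e-6 m, L = 29930e-6 m, dP = 49e3 Pa
Step 2: Q = w * h^3 * dP / (12 * mu * L)
Q = 152e-6 * (66e-6)^3 * 49e3 / (12 * 0.001 * 29930e-6) = 5.96188386e-09 m^3/s
Step 3: Convert Q from m^3/s to nL/s (1 m^3 = 1e12 nL, so multiply by 1e12).
Q = 5961.884 nL/s


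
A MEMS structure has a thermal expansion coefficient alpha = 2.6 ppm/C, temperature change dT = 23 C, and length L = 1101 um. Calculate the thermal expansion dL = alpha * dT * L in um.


Step 1: Convert CTE: alpha = 2.6 ppm/C = 2.6e-6 /C
Step 2: dL = 2.6e-6 * 23 * 1101
dL = 0.0658 um


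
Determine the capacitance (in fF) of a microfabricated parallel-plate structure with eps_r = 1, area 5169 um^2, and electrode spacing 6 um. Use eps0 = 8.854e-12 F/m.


Step 1: Convert area to m^2: A = 5169e-12 m^2
Step 2: Convert gap to m: d = 6e-6 m
Step 3: C = eps0 * eps_r * A / d
C = 8.854e-12 * 1 * 5169e-12 / 6e-6
Step 4: Convert to fF (multiply by 1e15).
C = 7.63 fF


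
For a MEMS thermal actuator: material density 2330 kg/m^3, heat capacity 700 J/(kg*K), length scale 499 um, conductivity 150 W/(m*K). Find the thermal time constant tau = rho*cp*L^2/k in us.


Step 1: Convert L to m: L = 499e-6 m
Step 2: L^2 = (499e-6)^2 = 2.49001e-07 m^2
Step 3: tau = 2330 * 700 * 2.49001e-07 / 150 = 2.70747087e-03 s
Step 4: Convert to microseconds (multiply by 1e6).
tau = 2707.471 us


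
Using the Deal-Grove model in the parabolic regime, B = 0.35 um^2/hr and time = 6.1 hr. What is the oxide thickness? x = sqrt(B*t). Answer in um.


Step 1: Compute B*t = 0.35 * 6.1 = 2.135
Step 2: x = sqrt(2.135)
x = 1.461 um


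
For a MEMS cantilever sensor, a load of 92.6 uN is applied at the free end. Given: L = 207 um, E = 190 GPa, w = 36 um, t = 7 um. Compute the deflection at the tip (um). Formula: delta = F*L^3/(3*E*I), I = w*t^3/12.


Step 1: Calculate the second moment of area.
I = w * t^3 / 12 = 36 * 7^3 / 12 = 1029.0 um^4
Step 2: Convert E to consistent units (1 GPa = 1000 uN/um^2).
E = 190 GPa = 190000 uN/um^2
Step 3: Calculate tip deflection.
delta = F * L^3 / (3 * E * I)
delta = 92.6 * 207^3 / (3 * 190000 * 1029.0)
delta = 1.4003 um


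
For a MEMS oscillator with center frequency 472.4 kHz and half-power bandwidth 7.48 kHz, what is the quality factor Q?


Step 1: Q = f0 / bandwidth
Step 2: Q = 472.4 / 7.48
Q = 63.2


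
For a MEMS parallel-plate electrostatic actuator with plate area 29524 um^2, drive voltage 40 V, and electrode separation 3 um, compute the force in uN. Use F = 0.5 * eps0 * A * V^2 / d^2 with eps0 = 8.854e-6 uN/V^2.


Step 1: Identify parameters.
eps0 = 8.854e-6 uN/V^2, A = 29524 um^2, V = 40 V, d = 3 um
Step 2: Compute V^2 = 40^2 = 1600
Step 3: Compute d^2 = 3^2 = 9
Step 4: F = 0.5 * 8.854e-6 * 29524 * 1600 / 9
F = 23.236 uN


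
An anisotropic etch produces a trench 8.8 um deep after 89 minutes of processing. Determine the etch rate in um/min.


Step 1: Etch rate = depth / time
Step 2: rate = 8.8 / 89
rate = 0.099 um/min


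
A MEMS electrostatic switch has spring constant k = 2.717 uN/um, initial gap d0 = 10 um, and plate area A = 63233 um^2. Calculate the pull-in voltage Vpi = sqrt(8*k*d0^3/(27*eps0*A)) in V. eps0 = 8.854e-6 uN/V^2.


Step 1: Compute numerator: 8 * k * d0^3 = 8 * 2.717 * 10^3 = 21736.0
Step 2: Compute denominator: 27 * eps0 * A = 27 * 8.854e-6 * 63233 = 15.116355
Step 3: Vpi = sqrt(21736.0 / 15.116355)
Vpi = 37.92 V


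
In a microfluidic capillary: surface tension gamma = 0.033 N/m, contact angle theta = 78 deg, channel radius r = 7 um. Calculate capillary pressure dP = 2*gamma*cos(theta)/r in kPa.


Step 1: cos(78 deg) = 0.2079
Step 2: Convert r to m: r = 7e-6 m
Step 3: dP = 2 * 0.033 * 0.2079 / 7e-6 = 1960.2 Pa
Step 4: Convert Pa to kPa (divide by 1000).
dP = 1.96 kPa


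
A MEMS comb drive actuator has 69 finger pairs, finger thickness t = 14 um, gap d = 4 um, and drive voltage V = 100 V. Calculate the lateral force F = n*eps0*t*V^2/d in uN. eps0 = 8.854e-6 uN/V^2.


Step 1: Parameters: n=69, eps0=8.854e-6 uN/V^2, t=14 um, V=100 V, d=4 um
Step 2: V^2 = 10000
Step 3: F = 69 * 8.854e-6 * 14 * 10000 / 4
F = 21.382 uN


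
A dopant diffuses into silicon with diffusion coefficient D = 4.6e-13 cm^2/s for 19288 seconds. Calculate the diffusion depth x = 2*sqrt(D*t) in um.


Step 1: Compute D*t = 4.6e-13 * 19288 = 8.87248e-09 cm^2
Step 2: sqrt(D*t) = 9.41938e-05 cm
Step 3: x = 2 * 9.41938e-05 cm = 1.883876e-04 cm
Step 4: Convert to um (1 cm = 1e4 um): x = 1.884 um


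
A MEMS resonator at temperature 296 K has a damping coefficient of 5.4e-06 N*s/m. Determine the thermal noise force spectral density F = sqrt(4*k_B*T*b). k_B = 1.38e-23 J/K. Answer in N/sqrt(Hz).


Step 1: Compute 4 * k_B * T * b
= 4 * 1.38e-23 * 296 * 5.4e-06
= 8.8232e-26 N^2/Hz
Step 2: F_noise = sqrt(8.8232e-26)
F_noise = 2.97e-13 N/sqrt(Hz)


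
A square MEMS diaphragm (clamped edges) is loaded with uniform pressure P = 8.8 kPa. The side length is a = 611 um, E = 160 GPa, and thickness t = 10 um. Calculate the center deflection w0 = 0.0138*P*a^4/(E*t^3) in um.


Step 1: Convert pressure to compatible units (E is in GPa, so P in GPa).
P = 8.8 kPa = 8.8e-6 GPa
Step 2: Compute numerator: 0.0138 * P * a^4.
a^4 = 611^4 = 139368569041
numerator = 0.0138 * 8.8e-6 * 139368569041 = 1.69249e+04
Step 3: Compute denominator: E * t^3 = 160 * 10^3 = 160000
Step 4: w0 = numerator / denominator = 1.69249e+04 / 160000 = 0.1058 um


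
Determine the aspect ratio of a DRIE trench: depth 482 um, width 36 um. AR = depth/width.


Step 1: AR = depth / width
Step 2: AR = 482 / 36
AR = 13.4


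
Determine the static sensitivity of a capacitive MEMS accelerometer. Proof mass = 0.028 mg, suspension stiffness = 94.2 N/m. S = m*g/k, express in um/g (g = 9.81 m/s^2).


Step 1: Convert mass: m = 0.028 mg = 2.80e-08 kg
Step 2: S = m * g / k = 2.80e-08 * 9.81 / 94.2
Step 3: S = 2.92e-09 m/g
Step 4: Convert to um/g: S = 0.003 um/g


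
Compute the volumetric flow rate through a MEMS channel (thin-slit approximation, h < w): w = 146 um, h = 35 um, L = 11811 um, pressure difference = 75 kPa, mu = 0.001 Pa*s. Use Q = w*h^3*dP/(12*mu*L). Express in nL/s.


Step 1: Convert all dimensions to SI (meters).
w = 146e-6 m, h = 35e-6 m, L = 11811e-6 m, dP = 75e3 Pa
Step 2: Q = w * h^3 * dP / (12 * mu * L)
Q = 146e-6 * (35e-6)^3 * 75e3 / (12 * 0.001 * 11811e-6) = 3.31245767e-09 m^3/s
Step 3: Convert Q from m^3/s to nL/s (1 m^3 = 1e12 nL, so multiply by 1e12).
Q = 3312.458 nL/s


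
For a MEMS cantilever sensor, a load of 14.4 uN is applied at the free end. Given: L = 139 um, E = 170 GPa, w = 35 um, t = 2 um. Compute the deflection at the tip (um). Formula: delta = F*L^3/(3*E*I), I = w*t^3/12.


Step 1: Calculate the second moment of area.
I = w * t^3 / 12 = 35 * 2^3 / 12 = 23.3333 um^4
Step 2: Convert E to consistent units (1 GPa = 1000 uN/um^2).
E = 170 GPa = 170000 uN/um^2
Step 3: Calculate tip deflection.
delta = F * L^3 / (3 * E * I)
delta = 14.4 * 139^3 / (3 * 170000 * 23.3333)
delta = 3.2498 um


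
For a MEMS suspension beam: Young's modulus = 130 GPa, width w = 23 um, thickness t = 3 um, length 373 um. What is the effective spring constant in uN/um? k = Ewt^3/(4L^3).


Step 1: Convert E to consistent units (1 GPa = 1000 uN/um^2).
E = 130 GPa = 130000 uN/um^2
Step 2: Compute t^3 = 3^3 = 27
Step 3: Compute L^3 = 373^3 = 51895117
Step 4: k = 130000 * 23 * 27 / (4 * 51895117)
k = 0.3889 uN/um


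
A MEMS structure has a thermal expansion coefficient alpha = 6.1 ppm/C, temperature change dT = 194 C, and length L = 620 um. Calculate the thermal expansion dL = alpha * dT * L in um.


Step 1: Convert CTE: alpha = 6.1 ppm/C = 6.1e-6 /C
Step 2: dL = 6.1e-6 * 194 * 620
dL = 0.7337 um


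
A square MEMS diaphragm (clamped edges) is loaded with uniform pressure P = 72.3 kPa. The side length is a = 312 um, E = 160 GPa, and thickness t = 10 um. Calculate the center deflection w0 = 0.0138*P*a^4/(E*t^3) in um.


Step 1: Convert pressure to compatible units (E is in GPa, so P in GPa).
P = 72.3 kPa = 72.3e-6 GPa
Step 2: Compute numerator: 0.0138 * P * a^4.
a^4 = 312^4 = 9475854336
numerator = 0.0138 * 72.3e-6 * 9475854336 = 9.4544e+03
Step 3: Compute denominator: E * t^3 = 160 * 10^3 = 160000
Step 4: w0 = numerator / denominator = 9.4544e+03 / 160000 = 0.0591 um


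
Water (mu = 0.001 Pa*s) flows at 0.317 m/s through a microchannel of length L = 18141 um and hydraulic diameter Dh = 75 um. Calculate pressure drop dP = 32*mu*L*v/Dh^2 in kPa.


Step 1: Convert to SI: L = 18141e-6 m, Dh = 75e-6 m
Step 2: dP = 32 * 0.001 * 18141e-6 * 0.317 / (75e-6)^2
Step 3: dP = 32715.08 Pa
Step 4: Convert to kPa: dP = 32.72 kPa


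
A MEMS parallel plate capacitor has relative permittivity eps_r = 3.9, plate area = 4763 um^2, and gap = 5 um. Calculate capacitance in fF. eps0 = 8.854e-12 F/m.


Step 1: Convert area to m^2: A = 4763e-12 m^2
Step 2: Convert gap to m: d = 5e-6 m
Step 3: C = eps0 * eps_r * A / d
C = 8.854e-12 * 3.9 * 4763e-12 / 5e-6
Step 4: Convert to fF (multiply by 1e15).
C = 32.89 fF


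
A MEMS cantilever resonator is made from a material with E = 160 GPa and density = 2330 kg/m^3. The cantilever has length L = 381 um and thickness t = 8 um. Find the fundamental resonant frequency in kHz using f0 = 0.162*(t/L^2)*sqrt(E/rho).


Step 1: Convert units to SI.
t_SI = 8e-6 m, L_SI = 381e-6 m
Step 2: Calculate sqrt(E/rho).
sqrt(160e9 / 2330) = 8286.71 m/s
Step 3: Compute f0.
f0 = 0.162 * 8e-6 / (381e-6)^2 * 8286.71 = 73983.9 Hz = 73.98 kHz


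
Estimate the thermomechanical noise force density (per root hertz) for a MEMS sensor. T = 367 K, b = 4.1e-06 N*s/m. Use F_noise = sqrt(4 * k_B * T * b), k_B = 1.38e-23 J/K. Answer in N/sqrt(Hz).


Step 1: Compute 4 * k_B * T * b
= 4 * 1.38e-23 * 367 * 4.1e-06
= 8.3059e-26 N^2/Hz
Step 2: F_noise = sqrt(8.3059e-26)
F_noise = 2.88e-13 N/sqrt(Hz)


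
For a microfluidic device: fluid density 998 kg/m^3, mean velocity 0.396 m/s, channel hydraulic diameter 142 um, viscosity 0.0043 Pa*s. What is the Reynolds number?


Step 1: Convert Dh to meters: Dh = 142e-6 m
Step 2: Re = rho * v * Dh / mu
Re = 998 * 0.396 * 142e-6 / 0.0043
Re = 13.051


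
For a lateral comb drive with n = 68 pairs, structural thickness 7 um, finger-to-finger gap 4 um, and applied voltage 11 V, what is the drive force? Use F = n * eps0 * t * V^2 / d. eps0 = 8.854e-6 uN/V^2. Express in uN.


Step 1: Parameters: n=68, eps0=8.854e-6 uN/V^2, t=7 um, V=11 V, d=4 um
Step 2: V^2 = 121
Step 3: F = 68 * 8.854e-6 * 7 * 121 / 4
F = 0.127 uN


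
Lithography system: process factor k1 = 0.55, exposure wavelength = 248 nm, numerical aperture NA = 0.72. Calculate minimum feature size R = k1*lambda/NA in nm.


Step 1: Identify values: k1 = 0.55, lambda = 248 nm, NA = 0.72
Step 2: R = k1 * lambda / NA
R = 0.55 * 248 / 0.72
R = 189.4 nm


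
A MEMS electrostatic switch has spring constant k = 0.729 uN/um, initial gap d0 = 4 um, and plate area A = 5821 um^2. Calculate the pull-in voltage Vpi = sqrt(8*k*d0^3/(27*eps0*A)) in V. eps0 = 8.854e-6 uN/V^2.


Step 1: Compute numerator: 8 * k * d0^3 = 8 * 0.729 * 4^3 = 373.248
Step 2: Compute denominator: 27 * eps0 * A = 27 * 8.854e-6 * 5821 = 1.391557
Step 3: Vpi = sqrt(373.248 / 1.391557)
Vpi = 16.38 V


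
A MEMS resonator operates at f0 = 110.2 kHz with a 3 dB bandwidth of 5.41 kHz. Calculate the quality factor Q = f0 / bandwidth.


Step 1: Q = f0 / bandwidth
Step 2: Q = 110.2 / 5.41
Q = 20.4


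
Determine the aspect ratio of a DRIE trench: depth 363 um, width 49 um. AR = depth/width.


Step 1: AR = depth / width
Step 2: AR = 363 / 49
AR = 7.4


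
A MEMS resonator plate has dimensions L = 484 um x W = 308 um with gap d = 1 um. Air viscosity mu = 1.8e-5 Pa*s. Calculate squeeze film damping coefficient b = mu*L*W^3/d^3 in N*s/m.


Step 1: Convert to SI.
L = 484e-6 m, W = 308e-6 m, d = 1e-6 m
Step 2: W^3 = (308e-6)^3 = 2.92e-11 m^3
Step 3: d^3 = (1e-6)^3 = 1.00e-18 m^3
Step 4: b = 1.8e-5 * 484e-6 * 2.92e-11 / 1.00e-18
b = 2.55e-01 N*s/m


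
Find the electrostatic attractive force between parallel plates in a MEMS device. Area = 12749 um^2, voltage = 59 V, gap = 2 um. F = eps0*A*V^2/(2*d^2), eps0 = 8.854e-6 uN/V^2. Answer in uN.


Step 1: Identify parameters.
eps0 = 8.854e-6 uN/V^2, A = 12749 um^2, V = 59 V, d = 2 um
Step 2: Compute V^2 = 59^2 = 3481
Step 3: Compute d^2 = 2^2 = 4
Step 4: F = 0.5 * 8.854e-6 * 12749 * 3481 / 4
F = 49.117 uN


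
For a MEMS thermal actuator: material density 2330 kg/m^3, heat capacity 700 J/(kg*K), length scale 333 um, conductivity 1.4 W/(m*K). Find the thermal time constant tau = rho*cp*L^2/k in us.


Step 1: Convert L to m: L = 333e-6 m
Step 2: L^2 = (333e-6)^2 = 1.10889e-07 m^2
Step 3: tau = 2330 * 700 * 1.10889e-07 / 1.4 = 1.29185685e-01 s
Step 4: Convert to microseconds (multiply by 1e6).
tau = 129185.685 us


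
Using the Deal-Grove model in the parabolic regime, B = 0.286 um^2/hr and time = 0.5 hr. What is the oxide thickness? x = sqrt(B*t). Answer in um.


Step 1: Compute B*t = 0.286 * 0.5 = 0.143
Step 2: x = sqrt(0.143)
x = 0.378 um


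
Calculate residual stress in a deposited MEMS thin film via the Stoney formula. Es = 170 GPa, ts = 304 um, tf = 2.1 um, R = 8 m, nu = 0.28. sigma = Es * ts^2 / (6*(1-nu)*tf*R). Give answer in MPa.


Step 1: Compute numerator: Es * ts^2 = 170 * 304^2 = 15710720 (GPa*um^2)
Step 2: Compute denominator (R in um): 6*(1-nu)*tf*R = 6*0.72*2.1*8e6 = 72576000.0 (um^2)
Step 3: sigma (GPa) = 15710720 / 72576000.0 = 2.16473e-01 GPa
Step 4: Convert to MPa (x1000): sigma = 216.5 MPa


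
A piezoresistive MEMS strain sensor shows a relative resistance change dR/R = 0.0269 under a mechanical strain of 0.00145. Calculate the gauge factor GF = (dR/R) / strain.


Step 1: Identify values.
dR/R = 0.0269, strain = 0.00145
Step 2: GF = (dR/R) / strain = 0.0269 / 0.00145
GF = 18.6


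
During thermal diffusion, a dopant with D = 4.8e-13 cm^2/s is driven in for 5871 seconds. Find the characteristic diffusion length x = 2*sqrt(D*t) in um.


Step 1: Compute D*t = 4.8e-13 * 5871 = 2.81808e-09 cm^2
Step 2: sqrt(D*t) = 5.30856e-05 cm
Step 3: x = 2 * 5.30856e-05 cm = 1.061712e-04 cm
Step 4: Convert to um (1 cm = 1e4 um): x = 1.062 um


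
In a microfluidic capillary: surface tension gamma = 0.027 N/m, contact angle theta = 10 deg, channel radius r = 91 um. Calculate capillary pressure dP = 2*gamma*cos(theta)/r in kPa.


Step 1: cos(10 deg) = 0.9848
Step 2: Convert r to m: r = 91e-6 m
Step 3: dP = 2 * 0.027 * 0.9848 / 91e-6 = 584.4 Pa
Step 4: Convert Pa to kPa (divide by 1000).
dP = 0.58 kPa


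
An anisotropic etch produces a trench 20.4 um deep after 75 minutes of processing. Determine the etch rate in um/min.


Step 1: Etch rate = depth / time
Step 2: rate = 20.4 / 75
rate = 0.272 um/min


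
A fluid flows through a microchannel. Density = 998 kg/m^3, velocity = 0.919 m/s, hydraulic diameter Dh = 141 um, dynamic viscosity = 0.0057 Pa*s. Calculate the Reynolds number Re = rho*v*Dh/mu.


Step 1: Convert Dh to meters: Dh = 141e-6 m
Step 2: Re = rho * v * Dh / mu
Re = 998 * 0.919 * 141e-6 / 0.0057
Re = 22.688


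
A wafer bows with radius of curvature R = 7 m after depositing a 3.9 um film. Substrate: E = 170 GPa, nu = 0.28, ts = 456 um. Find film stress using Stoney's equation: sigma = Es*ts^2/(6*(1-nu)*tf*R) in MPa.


Step 1: Compute numerator: Es * ts^2 = 170 * 456^2 = 35349120 (GPa*um^2)
Step 2: Compute denominator (R in um): 6*(1-nu)*tf*R = 6*0.72*3.9*7e6 = 117936000.0 (um^2)
Step 3: sigma (GPa) = 35349120 / 117936000.0 = 2.99731e-01 GPa
Step 4: Convert to MPa (x1000): sigma = 299.7 MPa


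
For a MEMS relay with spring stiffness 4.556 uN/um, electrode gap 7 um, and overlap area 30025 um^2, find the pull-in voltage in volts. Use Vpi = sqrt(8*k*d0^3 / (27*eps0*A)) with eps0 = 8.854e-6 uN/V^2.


Step 1: Compute numerator: 8 * k * d0^3 = 8 * 4.556 * 7^3 = 12501.664
Step 2: Compute denominator: 27 * eps0 * A = 27 * 8.854e-6 * 30025 = 7.177716
Step 3: Vpi = sqrt(12501.664 / 7.177716)
Vpi = 41.73 V


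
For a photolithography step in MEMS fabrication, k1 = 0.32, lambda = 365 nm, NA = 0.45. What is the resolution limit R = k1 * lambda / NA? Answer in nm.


Step 1: Identify values: k1 = 0.32, lambda = 365 nm, NA = 0.45
Step 2: R = k1 * lambda / NA
R = 0.32 * 365 / 0.45
R = 259.6 nm


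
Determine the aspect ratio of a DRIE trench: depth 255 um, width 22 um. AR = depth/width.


Step 1: AR = depth / width
Step 2: AR = 255 / 22
AR = 11.6


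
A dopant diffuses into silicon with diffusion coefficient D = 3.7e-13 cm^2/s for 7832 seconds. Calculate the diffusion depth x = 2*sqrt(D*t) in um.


Step 1: Compute D*t = 3.7e-13 * 7832 = 2.89784e-09 cm^2
Step 2: sqrt(D*t) = 5.38316e-05 cm
Step 3: x = 2 * 5.38316e-05 cm = 1.076632e-04 cm
Step 4: Convert to um (1 cm = 1e4 um): x = 1.077 um


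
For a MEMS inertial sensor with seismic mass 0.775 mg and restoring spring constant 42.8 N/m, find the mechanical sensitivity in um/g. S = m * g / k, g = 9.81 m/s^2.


Step 1: Convert mass: m = 0.775 mg = 7.75e-07 kg
Step 2: S = m * g / k = 7.75e-07 * 9.81 / 42.8
Step 3: S = 1.78e-07 m/g
Step 4: Convert to um/g: S = 0.178 um/g


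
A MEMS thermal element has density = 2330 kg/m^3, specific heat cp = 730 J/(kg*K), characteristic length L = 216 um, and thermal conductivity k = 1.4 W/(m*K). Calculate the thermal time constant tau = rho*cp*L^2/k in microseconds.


Step 1: Convert L to m: L = 216e-6 m
Step 2: L^2 = (216e-6)^2 = 4.6656e-08 m^2
Step 3: tau = 2330 * 730 * 4.6656e-08 / 1.4 = 5.668370743e-02 s
Step 4: Convert to microseconds (multiply by 1e6).
tau = 56683.707 us


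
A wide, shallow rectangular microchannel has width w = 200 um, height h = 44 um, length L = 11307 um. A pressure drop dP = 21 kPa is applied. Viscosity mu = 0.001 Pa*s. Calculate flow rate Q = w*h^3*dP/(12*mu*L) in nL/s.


Step 1: Convert all dimensions to SI (meters).
w = 200e-6 m, h = 44e-6 m, L = 11307e-6 m, dP = 21e3 Pa
Step 2: Q = w * h^3 * dP / (12 * mu * L)
Q = 200e-6 * (44e-6)^3 * 21e3 / (12 * 0.001 * 11307e-6) = 2.63680906e-09 m^3/s
Step 3: Convert Q from m^3/s to nL/s (1 m^3 = 1e12 nL, so multiply by 1e12).
Q = 2636.809 nL/s


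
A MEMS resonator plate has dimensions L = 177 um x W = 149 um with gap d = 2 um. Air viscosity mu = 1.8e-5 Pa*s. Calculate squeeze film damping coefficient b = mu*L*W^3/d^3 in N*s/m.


Step 1: Convert to SI.
L = 177e-6 m, W = 149e-6 m, d = 2e-6 m
Step 2: W^3 = (149e-6)^3 = 3.31e-12 m^3
Step 3: d^3 = (2e-6)^3 = 8.00e-18 m^3
Step 4: b = 1.8e-5 * 177e-6 * 3.31e-12 / 8.00e-18
b = 1.32e-03 N*s/m


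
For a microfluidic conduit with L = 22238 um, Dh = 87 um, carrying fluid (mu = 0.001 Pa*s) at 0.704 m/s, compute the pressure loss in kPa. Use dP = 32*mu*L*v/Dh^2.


Step 1: Convert to SI: L = 22238e-6 m, Dh = 87e-6 m
Step 2: dP = 32 * 0.001 * 22238e-6 * 0.704 / (87e-6)^2
Step 3: dP = 66188.09 Pa
Step 4: Convert to kPa: dP = 66.19 kPa


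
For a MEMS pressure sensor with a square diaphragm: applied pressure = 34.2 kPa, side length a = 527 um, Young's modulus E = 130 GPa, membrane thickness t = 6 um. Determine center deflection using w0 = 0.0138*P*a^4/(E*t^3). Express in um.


Step 1: Convert pressure to compatible units (E is in GPa, so P in GPa).
P = 34.2 kPa = 34.2e-6 GPa
Step 2: Compute numerator: 0.0138 * P * a^4.
a^4 = 527^4 = 77133397441
numerator = 0.0138 * 34.2e-6 * 77133397441 = 3.640388e+04
Step 3: Compute denominator: E * t^3 = 130 * 6^3 = 28080
Step 4: w0 = numerator / denominator = 3.640388e+04 / 28080 = 1.2964 um


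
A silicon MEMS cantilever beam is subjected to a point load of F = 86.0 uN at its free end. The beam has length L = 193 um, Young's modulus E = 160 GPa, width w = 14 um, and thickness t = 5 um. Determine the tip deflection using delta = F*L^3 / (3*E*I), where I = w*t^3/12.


Step 1: Calculate the second moment of area.
I = w * t^3 / 12 = 14 * 5^3 / 12 = 145.8333 um^4
Step 2: Convert E to consistent units (1 GPa = 1000 uN/um^2).
E = 160 GPa = 160000 uN/um^2
Step 3: Calculate tip deflection.
delta = F * L^3 / (3 * E * I)
delta = 86.0 * 193^3 / (3 * 160000 * 145.8333)
delta = 8.8323 um


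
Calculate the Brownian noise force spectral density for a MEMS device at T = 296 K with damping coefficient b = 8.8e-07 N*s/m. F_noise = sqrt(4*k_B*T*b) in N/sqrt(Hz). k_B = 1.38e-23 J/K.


Step 1: Compute 4 * k_B * T * b
= 4 * 1.38e-23 * 296 * 8.8e-07
= 1.4378e-26 N^2/Hz
Step 2: F_noise = sqrt(1.4378e-26)
F_noise = 1.20e-13 N/sqrt(Hz)


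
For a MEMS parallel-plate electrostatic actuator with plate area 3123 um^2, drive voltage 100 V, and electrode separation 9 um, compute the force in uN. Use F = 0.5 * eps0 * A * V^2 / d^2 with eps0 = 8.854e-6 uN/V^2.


Step 1: Identify parameters.
eps0 = 8.854e-6 uN/V^2, A = 3123 um^2, V = 100 V, d = 9 um
Step 2: Compute V^2 = 100^2 = 10000
Step 3: Compute d^2 = 9^2 = 81
Step 4: F = 0.5 * 8.854e-6 * 3123 * 10000 / 81
F = 1.707 uN


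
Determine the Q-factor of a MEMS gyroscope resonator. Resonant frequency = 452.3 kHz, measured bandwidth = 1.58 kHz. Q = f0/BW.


Step 1: Q = f0 / bandwidth
Step 2: Q = 452.3 / 1.58
Q = 286.3


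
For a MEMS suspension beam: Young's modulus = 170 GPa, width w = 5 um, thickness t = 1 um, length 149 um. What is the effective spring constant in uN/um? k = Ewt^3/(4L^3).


Step 1: Convert E to consistent units (1 GPa = 1000 uN/um^2).
E = 170 GPa = 170000 uN/um^2
Step 2: Compute t^3 = 1^3 = 1
Step 3: Compute L^3 = 149^3 = 3307949
Step 4: k = 170000 * 5 * 1 / (4 * 3307949)
k = 0.0642 uN/um


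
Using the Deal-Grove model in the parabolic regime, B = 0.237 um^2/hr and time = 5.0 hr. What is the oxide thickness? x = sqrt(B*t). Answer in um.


Step 1: Compute B*t = 0.237 * 5.0 = 1.185
Step 2: x = sqrt(1.185)
x = 1.089 um


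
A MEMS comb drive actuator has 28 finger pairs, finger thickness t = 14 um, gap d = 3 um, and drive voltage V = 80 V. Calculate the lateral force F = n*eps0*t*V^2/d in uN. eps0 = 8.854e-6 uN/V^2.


Step 1: Parameters: n=28, eps0=8.854e-6 uN/V^2, t=14 um, V=80 V, d=3 um
Step 2: V^2 = 6400
Step 3: F = 28 * 8.854e-6 * 14 * 6400 / 3
F = 7.404 uN


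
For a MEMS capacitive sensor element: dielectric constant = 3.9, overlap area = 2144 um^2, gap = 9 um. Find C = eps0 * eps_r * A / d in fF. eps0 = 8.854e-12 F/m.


Step 1: Convert area to m^2: A = 2144e-12 m^2
Step 2: Convert gap to m: d = 9e-6 m
Step 3: C = eps0 * eps_r * A / d
C = 8.854e-12 * 3.9 * 2144e-12 / 9e-6
Step 4: Convert to fF (multiply by 1e15).
C = 8.23 fF


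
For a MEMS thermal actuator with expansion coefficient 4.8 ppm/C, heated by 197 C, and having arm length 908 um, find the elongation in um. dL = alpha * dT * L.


Step 1: Convert CTE: alpha = 4.8 ppm/C = 4.8e-6 /C
Step 2: dL = 4.8e-6 * 197 * 908
dL = 0.8586 um


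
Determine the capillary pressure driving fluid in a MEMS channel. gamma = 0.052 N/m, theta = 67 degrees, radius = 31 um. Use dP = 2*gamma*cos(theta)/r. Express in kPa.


Step 1: cos(67 deg) = 0.3907
Step 2: Convert r to m: r = 31e-6 m
Step 3: dP = 2 * 0.052 * 0.3907 / 31e-6 = 1310.7 Pa
Step 4: Convert Pa to kPa (divide by 1000).
dP = 1.31 kPa


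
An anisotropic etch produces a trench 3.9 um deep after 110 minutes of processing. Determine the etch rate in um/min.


Step 1: Etch rate = depth / time
Step 2: rate = 3.9 / 110
rate = 0.035 um/min


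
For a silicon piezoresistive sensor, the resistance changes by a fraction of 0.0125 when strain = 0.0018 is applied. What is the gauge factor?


Step 1: Identify values.
dR/R = 0.0125, strain = 0.0018
Step 2: GF = (dR/R) / strain = 0.0125 / 0.0018
GF = 6.9


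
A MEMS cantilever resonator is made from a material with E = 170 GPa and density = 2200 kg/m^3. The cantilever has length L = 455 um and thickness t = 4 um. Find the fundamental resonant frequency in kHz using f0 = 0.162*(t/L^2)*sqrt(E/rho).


Step 1: Convert units to SI.
t_SI = 4e-6 m, L_SI = 455e-6 m
Step 2: Calculate sqrt(E/rho).
sqrt(170e9 / 2200) = 8790.49 m/s
Step 3: Compute f0.
f0 = 0.162 * 4e-6 / (455e-6)^2 * 8790.49 = 27514.7 Hz = 27.51 kHz
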